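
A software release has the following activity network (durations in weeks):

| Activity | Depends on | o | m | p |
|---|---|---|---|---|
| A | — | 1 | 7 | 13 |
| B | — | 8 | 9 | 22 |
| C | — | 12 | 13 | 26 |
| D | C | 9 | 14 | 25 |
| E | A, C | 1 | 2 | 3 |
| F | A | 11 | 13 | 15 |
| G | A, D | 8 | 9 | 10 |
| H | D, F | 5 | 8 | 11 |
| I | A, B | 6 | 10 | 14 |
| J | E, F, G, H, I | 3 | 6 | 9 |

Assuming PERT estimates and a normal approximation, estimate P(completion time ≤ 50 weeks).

te_A = (1 + 4·7 + 13)/6 = 42/6 = 7; σ²_A = ((13−1)/6)² = 4.000
te_B = (8 + 4·9 + 22)/6 = 66/6 = 11; σ²_B = ((22−8)/6)² = 5.444
te_C = (12 + 4·13 + 26)/6 = 90/6 = 15; σ²_C = ((26−12)/6)² = 5.444
te_D = (9 + 4·14 + 25)/6 = 90/6 = 15; σ²_D = ((25−9)/6)² = 7.111
te_E = (1 + 4·2 + 3)/6 = 12/6 = 2; σ²_E = ((3−1)/6)² = 0.111
te_F = (11 + 4·13 + 15)/6 = 78/6 = 13; σ²_F = ((15−11)/6)² = 0.444
te_G = (8 + 4·9 + 10)/6 = 54/6 = 9; σ²_G = ((10−8)/6)² = 0.111
te_H = (5 + 4·8 + 11)/6 = 48/6 = 8; σ²_H = ((11−5)/6)² = 1.000
te_I = (6 + 4·10 + 14)/6 = 60/6 = 10; σ²_I = ((14−6)/6)² = 1.778
te_J = (3 + 4·6 + 9)/6 = 36/6 = 6; σ²_J = ((9−3)/6)² = 1.000

Forward pass:
ES_A = 0; EF_A = 7
ES_B = 0; EF_B = 11
ES_C = 0; EF_C = 15
ES_D = 15; EF_D = 15+15 = 30
ES_E = max(EF_A=7, EF_C=15) = 15; EF_E = 15+2 = 17
ES_F = 7; EF_F = 7+13 = 20
ES_G = max(EF_A=7, EF_D=30) = 30; EF_G = 30+9 = 39
ES_H = max(EF_D=30, EF_F=20) = 30; EF_H = 30+8 = 38
ES_I = max(EF_A=7, EF_B=11) = 11; EF_I = 11+10 = 21
ES_J = max(EF_E=17, EF_F=20, EF_G=39, EF_H=38, EF_I=21) = 39; EF_J = 39+6 = 45
Expected project duration μ = 45 weeks. Critical path: C → D → G → J.

Variance along critical path = 5.444 + 7.111 + 0.111 + 1.000 = 13.667; σ = √13.667 = 3.697 weeks.
Z = (50 − 45) / 3.697 = 1.353
P(T ≤ 50) = Φ(1.353) ≈ 0.912

0.912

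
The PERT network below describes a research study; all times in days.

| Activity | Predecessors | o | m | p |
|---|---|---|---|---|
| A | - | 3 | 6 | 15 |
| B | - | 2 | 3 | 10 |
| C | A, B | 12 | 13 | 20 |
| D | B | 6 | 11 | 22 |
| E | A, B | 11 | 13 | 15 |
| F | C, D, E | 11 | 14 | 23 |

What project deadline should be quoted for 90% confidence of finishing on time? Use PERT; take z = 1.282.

40.0 days

te_A = (3 + 4·6 + 15)/6 = 42/6 = 7; σ²_A = ((15−3)/6)² = 4.000
te_B = (2 + 4·3 + 10)/6 = 24/6 = 4; σ²_B = ((10−2)/6)² = 1.778
te_C = (12 + 4·13 + 20)/6 = 84/6 = 14; σ²_C = ((20−12)/6)² = 1.778
te_D = (6 + 4·11 + 22)/6 = 72/6 = 12; σ²_D = ((22−6)/6)² = 7.111
te_E = (11 + 4·13 + 15)/6 = 78/6 = 13; σ²_E = ((15−11)/6)² = 0.444
te_F = (11 + 4·14 + 23)/6 = 90/6 = 15; σ²_F = ((23−11)/6)² = 4.000

Forward pass:
ES_A = 0; EF_A = 7
ES_B = 0; EF_B = 4
ES_C = max(EF_A=7, EF_B=4) = 7; EF_C = 7+14 = 21
ES_D = 4; EF_D = 4+12 = 16
ES_E = max(EF_A=7, EF_B=4) = 7; EF_E = 7+13 = 20
ES_F = max(EF_C=21, EF_D=16, EF_E=20) = 21; EF_F = 21+15 = 36
Expected project duration μ = 36 days. Critical path: A → C → F.

Variance along critical path = 4.000 + 1.778 + 4.000 = 9.778; σ = 3.127 days.
D = μ + z·σ = 36 + 1.282·3.127 = 40.0 days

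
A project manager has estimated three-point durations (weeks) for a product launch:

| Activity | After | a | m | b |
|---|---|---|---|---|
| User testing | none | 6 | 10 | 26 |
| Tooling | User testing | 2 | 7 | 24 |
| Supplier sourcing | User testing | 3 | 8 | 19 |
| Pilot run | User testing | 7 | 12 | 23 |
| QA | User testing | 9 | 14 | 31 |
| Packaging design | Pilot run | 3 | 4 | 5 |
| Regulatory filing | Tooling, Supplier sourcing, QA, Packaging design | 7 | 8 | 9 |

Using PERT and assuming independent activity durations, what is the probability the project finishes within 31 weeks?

te_User testing = (6 + 4·10 + 26)/6 = 72/6 = 12; σ²_User testing = ((26−6)/6)² = 11.111
te_Tooling = (2 + 4·7 + 24)/6 = 54/6 = 9; σ²_Tooling = ((24−2)/6)² = 13.444
te_Supplier sourcing = (3 + 4·8 + 19)/6 = 54/6 = 9; σ²_Supplier sourcing = ((19−3)/6)² = 7.111
te_Pilot run = (7 + 4·12 + 23)/6 = 78/6 = 13; σ²_Pilot run = ((23−7)/6)² = 7.111
te_QA = (9 + 4·14 + 31)/6 = 96/6 = 16; σ²_QA = ((31−9)/6)² = 13.444
te_Packaging design = (3 + 4·4 + 5)/6 = 24/6 = 4; σ²_Packaging design = ((5−3)/6)² = 0.111
te_Regulatory filing = (7 + 4·8 + 9)/6 = 48/6 = 8; σ²_Regulatory filing = ((9−7)/6)² = 0.111

Forward pass:
ES_User testing = 0; EF_User testing = 12
ES_Tooling = 12; EF_Tooling = 12+9 = 21
ES_Supplier sourcing = 12; EF_Supplier sourcing = 12+9 = 21
ES_Pilot run = 12; EF_Pilot run = 12+13 = 25
ES_QA = 12; EF_QA = 12+16 = 28
ES_Packaging design = 25; EF_Packaging design = 25+4 = 29
ES_Regulatory filing = max(EF_Tooling=21, EF_Supplier sourcing=21, EF_QA=28, EF_Packaging design=29) = 29; EF_Regulatory filing = 29+8 = 37
Expected project duration μ = 37 weeks. Critical path: User testing → Pilot run → Packaging design → Regulatory filing.

Variance along critical path = 11.111 + 7.111 + 0.111 + 0.111 = 18.444; σ = √18.444 = 4.295 weeks.
Z = (31 − 37) / 4.295 = -1.397
P(T ≤ 31) = Φ(-1.397) ≈ 0.081

0.081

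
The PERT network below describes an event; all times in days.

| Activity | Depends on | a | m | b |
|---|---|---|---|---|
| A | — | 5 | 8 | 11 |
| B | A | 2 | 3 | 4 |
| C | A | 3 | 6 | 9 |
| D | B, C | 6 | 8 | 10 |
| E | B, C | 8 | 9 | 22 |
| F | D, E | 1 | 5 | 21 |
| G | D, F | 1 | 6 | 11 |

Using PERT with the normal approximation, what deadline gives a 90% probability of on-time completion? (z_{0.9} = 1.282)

te_A = (5 + 4·8 + 11)/6 = 48/6 = 8; σ²_A = ((11−5)/6)² = 1.000
te_B = (2 + 4·3 + 4)/6 = 18/6 = 3; σ²_B = ((4−2)/6)² = 0.111
te_C = (3 + 4·6 + 9)/6 = 36/6 = 6; σ²_C = ((9−3)/6)² = 1.000
te_D = (6 + 4·8 + 10)/6 = 48/6 = 8; σ²_D = ((10−6)/6)² = 0.444
te_E = (8 + 4·9 + 22)/6 = 66/6 = 11; σ²_E = ((22−8)/6)² = 5.444
te_F = (1 + 4·5 + 21)/6 = 42/6 = 7; σ²_F = ((21−1)/6)² = 11.111
te_G = (1 + 4·6 + 11)/6 = 36/6 = 6; σ²_G = ((11−1)/6)² = 2.778

Forward pass:
ES_A = 0; EF_A = 8
ES_B = 8; EF_B = 8+3 = 11
ES_C = 8; EF_C = 8+6 = 14
ES_D = max(EF_B=11, EF_C=14) = 14; EF_D = 14+8 = 22
ES_E = max(EF_B=11, EF_C=14) = 14; EF_E = 14+11 = 25
ES_F = max(EF_D=22, EF_E=25) = 25; EF_F = 25+7 = 32
ES_G = max(EF_D=22, EF_F=32) = 32; EF_G = 32+6 = 38
Expected project duration μ = 38 days. Critical path: A → C → E → F → G.

Variance along critical path = 1.000 + 1.000 + 5.444 + 11.111 + 2.778 = 21.333; σ = 4.619 days.
D = μ + z·σ = 38 + 1.282·4.619 = 43.9 days

43.9 days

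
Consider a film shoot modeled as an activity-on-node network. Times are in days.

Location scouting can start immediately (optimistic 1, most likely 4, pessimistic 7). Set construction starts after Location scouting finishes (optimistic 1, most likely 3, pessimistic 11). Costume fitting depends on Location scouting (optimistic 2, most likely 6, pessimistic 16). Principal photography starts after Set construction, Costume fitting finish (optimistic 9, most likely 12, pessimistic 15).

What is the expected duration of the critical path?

23 days

te_Location scouting = (1 + 4·4 + 7)/6 = 24/6 = 4
te_Set construction = (1 + 4·3 + 11)/6 = 24/6 = 4
te_Costume fitting = (2 + 4·6 + 16)/6 = 42/6 = 7
te_Principal photography = (9 + 4·12 + 15)/6 = 72/6 = 12

Forward pass:
ES_Location scouting = 0; EF_Location scouting = 4
ES_Set construction = 4; EF_Set construction = 4+4 = 8
ES_Costume fitting = 4; EF_Costume fitting = 4+7 = 11
ES_Principal photography = max(EF_Set construction=8, EF_Costume fitting=11) = 11; EF_Principal photography = 11+12 = 23
Expected project duration μ = 23 days. Critical path: Location scouting → Costume fitting → Principal photography.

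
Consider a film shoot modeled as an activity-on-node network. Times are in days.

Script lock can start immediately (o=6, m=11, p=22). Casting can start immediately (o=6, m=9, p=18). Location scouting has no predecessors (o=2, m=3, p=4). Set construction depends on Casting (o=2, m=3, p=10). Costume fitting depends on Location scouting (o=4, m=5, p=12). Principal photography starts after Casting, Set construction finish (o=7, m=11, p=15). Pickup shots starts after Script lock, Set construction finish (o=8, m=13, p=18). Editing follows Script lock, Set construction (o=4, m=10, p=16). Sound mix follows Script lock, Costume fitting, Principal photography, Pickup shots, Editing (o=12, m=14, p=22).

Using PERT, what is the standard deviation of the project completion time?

te_Script lock = (6 + 4·11 + 22)/6 = 72/6 = 12; σ²_Script lock = ((22−6)/6)² = 7.111
te_Casting = (6 + 4·9 + 18)/6 = 60/6 = 10; σ²_Casting = ((18−6)/6)² = 4.000
te_Location scouting = (2 + 4·3 + 4)/6 = 18/6 = 3; σ²_Location scouting = ((4−2)/6)² = 0.111
te_Set construction = (2 + 4·3 + 10)/6 = 24/6 = 4; σ²_Set construction = ((10−2)/6)² = 1.778
te_Costume fitting = (4 + 4·5 + 12)/6 = 36/6 = 6; σ²_Costume fitting = ((12−4)/6)² = 1.778
te_Principal photography = (7 + 4·11 + 15)/6 = 66/6 = 11; σ²_Principal photography = ((15−7)/6)² = 1.778
te_Pickup shots = (8 + 4·13 + 18)/6 = 78/6 = 13; σ²_Pickup shots = ((18−8)/6)² = 2.778
te_Editing = (4 + 4·10 + 16)/6 = 60/6 = 10; σ²_Editing = ((16−4)/6)² = 4.000
te_Sound mix = (12 + 4·14 + 22)/6 = 90/6 = 15; σ²_Sound mix = ((22−12)/6)² = 2.778

Forward pass:
ES_Script lock = 0; EF_Script lock = 12
ES_Casting = 0; EF_Casting = 10
ES_Location scouting = 0; EF_Location scouting = 3
ES_Set construction = 10; EF_Set construction = 10+4 = 14
ES_Costume fitting = 3; EF_Costume fitting = 3+6 = 9
ES_Principal photography = max(EF_Casting=10, EF_Set construction=14) = 14; EF_Principal photography = 14+11 = 25
ES_Pickup shots = max(EF_Script lock=12, EF_Set construction=14) = 14; EF_Pickup shots = 14+13 = 27
ES_Editing = max(EF_Script lock=12, EF_Set construction=14) = 14; EF_Editing = 14+10 = 24
ES_Sound mix = max(EF_Script lock=12, EF_Costume fitting=9, EF_Principal photography=25, EF_Pickup shots=27, EF_Editing=24) = 27; EF_Sound mix = 27+15 = 42
Expected project duration μ = 42 days. Critical path: Casting → Set construction → Pickup shots → Sound mix.

Variance along critical path = 4.000 + 1.778 + 2.778 + 2.778 = 11.333
σ = √11.333 = 3.367 days

3.37 days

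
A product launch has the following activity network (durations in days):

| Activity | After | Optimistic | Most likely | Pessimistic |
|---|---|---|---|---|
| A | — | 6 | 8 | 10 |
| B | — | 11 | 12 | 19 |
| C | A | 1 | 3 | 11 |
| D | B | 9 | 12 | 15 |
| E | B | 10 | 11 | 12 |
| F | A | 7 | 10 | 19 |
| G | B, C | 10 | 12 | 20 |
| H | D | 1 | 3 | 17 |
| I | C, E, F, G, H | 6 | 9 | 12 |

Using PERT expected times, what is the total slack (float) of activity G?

te_A = (6 + 4·8 + 10)/6 = 48/6 = 8
te_B = (11 + 4·12 + 19)/6 = 78/6 = 13
te_C = (1 + 4·3 + 11)/6 = 24/6 = 4
te_D = (9 + 4·12 + 15)/6 = 72/6 = 12
te_E = (10 + 4·11 + 12)/6 = 66/6 = 11
te_F = (7 + 4·10 + 19)/6 = 66/6 = 11
te_G = (10 + 4·12 + 20)/6 = 78/6 = 13
te_H = (1 + 4·3 + 17)/6 = 30/6 = 5
te_I = (6 + 4·9 + 12)/6 = 54/6 = 9

Forward pass:
ES_A = 0; EF_A = 8
ES_B = 0; EF_B = 13
ES_C = 8; EF_C = 8+4 = 12
ES_D = 13; EF_D = 13+12 = 25
ES_E = 13; EF_E = 13+11 = 24
ES_F = 8; EF_F = 8+11 = 19
ES_G = max(EF_B=13, EF_C=12) = 13; EF_G = 13+13 = 26
ES_H = 25; EF_H = 25+5 = 30
ES_I = max(EF_C=12, EF_E=24, EF_F=19, EF_G=26, EF_H=30) = 30; EF_I = 30+9 = 39
Expected project duration μ = 39 days. Critical path: B → D → H → I.

Backward pass:
LF_I = 39; LS_I = 39−9 = 30
LF_H = LS_I = 30; LS_H = 30−5 = 25
LF_G = LS_I = 30; LS_G = 30−13 = 17
LF_F = LS_I = 30; LS_F = 30−11 = 19
LF_E = LS_I = 30; LS_E = 30−11 = 19
LF_D = LS_H = 25; LS_D = 25−12 = 13
LF_C = min(LS_G=17, LS_I=30) = 17; LS_C = 17−4 = 13
LF_B = min(LS_D=13, LS_E=19, LS_G=17) = 13; LS_B = 13−13 = 0
LF_A = min(LS_C=13, LS_F=19) = 13; LS_A = 13−8 = 5
Slack_G = LS_G − ES_G = 17 − 13 = 4

4 days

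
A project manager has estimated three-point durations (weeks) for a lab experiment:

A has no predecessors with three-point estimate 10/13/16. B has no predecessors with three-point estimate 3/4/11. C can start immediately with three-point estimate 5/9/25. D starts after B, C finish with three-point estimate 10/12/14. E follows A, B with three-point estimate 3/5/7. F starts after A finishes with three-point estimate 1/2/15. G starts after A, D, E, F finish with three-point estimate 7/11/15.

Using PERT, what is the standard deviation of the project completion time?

te_A = (10 + 4·13 + 16)/6 = 78/6 = 13; σ²_A = ((16−10)/6)² = 1.000
te_B = (3 + 4·4 + 11)/6 = 30/6 = 5; σ²_B = ((11−3)/6)² = 1.778
te_C = (5 + 4·9 + 25)/6 = 66/6 = 11; σ²_C = ((25−5)/6)² = 11.111
te_D = (10 + 4·12 + 14)/6 = 72/6 = 12; σ²_D = ((14−10)/6)² = 0.444
te_E = (3 + 4·5 + 7)/6 = 30/6 = 5; σ²_E = ((7−3)/6)² = 0.444
te_F = (1 + 4·2 + 15)/6 = 24/6 = 4; σ²_F = ((15−1)/6)² = 5.444
te_G = (7 + 4·11 + 15)/6 = 66/6 = 11; σ²_G = ((15−7)/6)² = 1.778

Forward pass:
ES_A = 0; EF_A = 13
ES_B = 0; EF_B = 5
ES_C = 0; EF_C = 11
ES_D = max(EF_B=5, EF_C=11) = 11; EF_D = 11+12 = 23
ES_E = max(EF_A=13, EF_B=5) = 13; EF_E = 13+5 = 18
ES_F = 13; EF_F = 13+4 = 17
ES_G = max(EF_A=13, EF_D=23, EF_E=18, EF_F=17) = 23; EF_G = 23+11 = 34
Expected project duration μ = 34 weeks. Critical path: C → D → G.

Variance along critical path = 11.111 + 0.444 + 1.778 = 13.333
σ = √13.333 = 3.651 weeks

3.65 weeks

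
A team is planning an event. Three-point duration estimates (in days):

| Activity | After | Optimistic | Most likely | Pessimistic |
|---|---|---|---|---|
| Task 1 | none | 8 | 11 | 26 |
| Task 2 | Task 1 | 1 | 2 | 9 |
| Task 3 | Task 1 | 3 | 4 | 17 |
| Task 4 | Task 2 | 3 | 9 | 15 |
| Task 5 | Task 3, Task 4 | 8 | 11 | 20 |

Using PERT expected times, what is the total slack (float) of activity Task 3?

6 days

te_Task 1 = (8 + 4·11 + 26)/6 = 78/6 = 13
te_Task 2 = (1 + 4·2 + 9)/6 = 18/6 = 3
te_Task 3 = (3 + 4·4 + 17)/6 = 36/6 = 6
te_Task 4 = (3 + 4·9 + 15)/6 = 54/6 = 9
te_Task 5 = (8 + 4·11 + 20)/6 = 72/6 = 12

Forward pass:
ES_Task 1 = 0; EF_Task 1 = 13
ES_Task 2 = 13; EF_Task 2 = 13+3 = 16
ES_Task 3 = 13; EF_Task 3 = 13+6 = 19
ES_Task 4 = 16; EF_Task 4 = 16+9 = 25
ES_Task 5 = max(EF_Task 3=19, EF_Task 4=25) = 25; EF_Task 5 = 25+12 = 37
Expected project duration μ = 37 days. Critical path: Task 1 → Task 2 → Task 4 → Task 5.

Backward pass:
LF_Task 5 = 37; LS_Task 5 = 37−12 = 25
LF_Task 4 = LS_Task 5 = 25; LS_Task 4 = 25−9 = 16
LF_Task 3 = LS_Task 5 = 25; LS_Task 3 = 25−6 = 19
LF_Task 2 = LS_Task 4 = 16; LS_Task 2 = 16−3 = 13
LF_Task 1 = min(LS_Task 2=13, LS_Task 3=19) = 13; LS_Task 1 = 13−13 = 0
Slack_Task 3 = LS_Task 3 − ES_Task 3 = 19 − 13 = 6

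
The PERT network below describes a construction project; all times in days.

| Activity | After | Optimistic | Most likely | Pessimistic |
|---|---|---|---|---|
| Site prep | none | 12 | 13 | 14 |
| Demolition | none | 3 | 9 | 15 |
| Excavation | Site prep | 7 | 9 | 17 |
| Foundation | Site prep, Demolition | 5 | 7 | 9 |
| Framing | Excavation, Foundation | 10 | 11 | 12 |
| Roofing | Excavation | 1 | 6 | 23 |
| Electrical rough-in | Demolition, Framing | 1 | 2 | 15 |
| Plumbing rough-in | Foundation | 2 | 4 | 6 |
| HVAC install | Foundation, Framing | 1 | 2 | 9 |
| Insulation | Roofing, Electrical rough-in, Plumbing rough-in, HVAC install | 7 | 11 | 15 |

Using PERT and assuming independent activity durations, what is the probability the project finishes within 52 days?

0.826

te_Site prep = (12 + 4·13 + 14)/6 = 78/6 = 13; σ²_Site prep = ((14−12)/6)² = 0.111
te_Demolition = (3 + 4·9 + 15)/6 = 54/6 = 9; σ²_Demolition = ((15−3)/6)² = 4.000
te_Excavation = (7 + 4·9 + 17)/6 = 60/6 = 10; σ²_Excavation = ((17−7)/6)² = 2.778
te_Foundation = (5 + 4·7 + 9)/6 = 42/6 = 7; σ²_Foundation = ((9−5)/6)² = 0.444
te_Framing = (10 + 4·11 + 12)/6 = 66/6 = 11; σ²_Framing = ((12−10)/6)² = 0.111
te_Roofing = (1 + 4·6 + 23)/6 = 48/6 = 8; σ²_Roofing = ((23−1)/6)² = 13.444
te_Electrical rough-in = (1 + 4·2 + 15)/6 = 24/6 = 4; σ²_Electrical rough-in = ((15−1)/6)² = 5.444
te_Plumbing rough-in = (2 + 4·4 + 6)/6 = 24/6 = 4; σ²_Plumbing rough-in = ((6−2)/6)² = 0.444
te_HVAC install = (1 + 4·2 + 9)/6 = 18/6 = 3; σ²_HVAC install = ((9−1)/6)² = 1.778
te_Insulation = (7 + 4·11 + 15)/6 = 66/6 = 11; σ²_Insulation = ((15−7)/6)² = 1.778

Forward pass:
ES_Site prep = 0; EF_Site prep = 13
ES_Demolition = 0; EF_Demolition = 9
ES_Excavation = 13; EF_Excavation = 13+10 = 23
ES_Foundation = max(EF_Site prep=13, EF_Demolition=9) = 13; EF_Foundation = 13+7 = 20
ES_Framing = max(EF_Excavation=23, EF_Foundation=20) = 23; EF_Framing = 23+11 = 34
ES_Roofing = 23; EF_Roofing = 23+8 = 31
ES_Electrical rough-in = max(EF_Demolition=9, EF_Framing=34) = 34; EF_Electrical rough-in = 34+4 = 38
ES_Plumbing rough-in = 20; EF_Plumbing rough-in = 20+4 = 24
ES_HVAC install = max(EF_Foundation=20, EF_Framing=34) = 34; EF_HVAC install = 34+3 = 37
ES_Insulation = max(EF_Roofing=31, EF_Electrical rough-in=38, EF_Plumbing rough-in=24, EF_HVAC install=37) = 38; EF_Insulation = 38+11 = 49
Expected project duration μ = 49 days. Critical path: Site prep → Excavation → Framing → Electrical rough-in → Insulation.

Variance along critical path = 0.111 + 2.778 + 0.111 + 5.444 + 1.778 = 10.222; σ = √10.222 = 3.197 days.
Z = (52 − 49) / 3.197 = 0.938
P(T ≤ 52) = Φ(0.938) ≈ 0.826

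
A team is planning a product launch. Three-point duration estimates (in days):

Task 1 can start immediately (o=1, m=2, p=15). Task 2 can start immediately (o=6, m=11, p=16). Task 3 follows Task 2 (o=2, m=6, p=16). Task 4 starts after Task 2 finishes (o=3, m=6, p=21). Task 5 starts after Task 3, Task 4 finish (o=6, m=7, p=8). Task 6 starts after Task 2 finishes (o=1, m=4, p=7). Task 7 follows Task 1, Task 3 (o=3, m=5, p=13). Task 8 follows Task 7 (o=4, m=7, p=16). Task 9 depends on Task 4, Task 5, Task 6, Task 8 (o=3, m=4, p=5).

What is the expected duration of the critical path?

te_Task 1 = (1 + 4·2 + 15)/6 = 24/6 = 4
te_Task 2 = (6 + 4·11 + 16)/6 = 66/6 = 11
te_Task 3 = (2 + 4·6 + 16)/6 = 42/6 = 7
te_Task 4 = (3 + 4·6 + 21)/6 = 48/6 = 8
te_Task 5 = (6 + 4·7 + 8)/6 = 42/6 = 7
te_Task 6 = (1 + 4·4 + 7)/6 = 24/6 = 4
te_Task 7 = (3 + 4·5 + 13)/6 = 36/6 = 6
te_Task 8 = (4 + 4·7 + 16)/6 = 48/6 = 8
te_Task 9 = (3 + 4·4 + 5)/6 = 24/6 = 4

Forward pass:
ES_Task 1 = 0; EF_Task 1 = 4
ES_Task 2 = 0; EF_Task 2 = 11
ES_Task 3 = 11; EF_Task 3 = 11+7 = 18
ES_Task 4 = 11; EF_Task 4 = 11+8 = 19
ES_Task 5 = max(EF_Task 3=18, EF_Task 4=19) = 19; EF_Task 5 = 19+7 = 26
ES_Task 6 = 11; EF_Task 6 = 11+4 = 15
ES_Task 7 = max(EF_Task 1=4, EF_Task 3=18) = 18; EF_Task 7 = 18+6 = 24
ES_Task 8 = 24; EF_Task 8 = 24+8 = 32
ES_Task 9 = max(EF_Task 4=19, EF_Task 5=26, EF_Task 6=15, EF_Task 8=32) = 32; EF_Task 9 = 32+4 = 36
Expected project duration μ = 36 days. Critical path: Task 2 → Task 3 → Task 7 → Task 8 → Task 9.

36 days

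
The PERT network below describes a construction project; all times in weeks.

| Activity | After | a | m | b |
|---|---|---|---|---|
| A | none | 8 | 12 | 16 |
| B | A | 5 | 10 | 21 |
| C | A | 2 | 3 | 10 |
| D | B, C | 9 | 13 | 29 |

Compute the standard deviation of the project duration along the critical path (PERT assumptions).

te_A = (8 + 4·12 + 16)/6 = 72/6 = 12; σ²_A = ((16−8)/6)² = 1.778
te_B = (5 + 4·10 + 21)/6 = 66/6 = 11; σ²_B = ((21−5)/6)² = 7.111
te_C = (2 + 4·3 + 10)/6 = 24/6 = 4; σ²_C = ((10−2)/6)² = 1.778
te_D = (9 + 4·13 + 29)/6 = 90/6 = 15; σ²_D = ((29−9)/6)² = 11.111

Forward pass:
ES_A = 0; EF_A = 12
ES_B = 12; EF_B = 12+11 = 23
ES_C = 12; EF_C = 12+4 = 16
ES_D = max(EF_B=23, EF_C=16) = 23; EF_D = 23+15 = 38
Expected project duration μ = 38 weeks. Critical path: A → B → D.

Variance along critical path = 1.778 + 7.111 + 11.111 = 20.000
σ = √20.000 = 4.472 weeks

4.47 weeks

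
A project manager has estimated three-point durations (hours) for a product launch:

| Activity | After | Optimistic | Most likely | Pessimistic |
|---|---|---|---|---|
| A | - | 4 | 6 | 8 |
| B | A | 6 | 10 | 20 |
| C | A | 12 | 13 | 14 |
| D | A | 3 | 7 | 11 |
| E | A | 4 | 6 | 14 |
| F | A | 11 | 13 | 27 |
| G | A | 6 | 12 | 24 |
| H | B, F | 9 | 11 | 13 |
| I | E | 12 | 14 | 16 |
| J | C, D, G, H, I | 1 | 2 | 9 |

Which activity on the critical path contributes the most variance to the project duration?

F

te_A = (4 + 4·6 + 8)/6 = 36/6 = 6; σ²_A = ((8−4)/6)² = 0.444
te_B = (6 + 4·10 + 20)/6 = 66/6 = 11; σ²_B = ((20−6)/6)² = 5.444
te_C = (12 + 4·13 + 14)/6 = 78/6 = 13; σ²_C = ((14−12)/6)² = 0.111
te_D = (3 + 4·7 + 11)/6 = 42/6 = 7; σ²_D = ((11−3)/6)² = 1.778
te_E = (4 + 4·6 + 14)/6 = 42/6 = 7; σ²_E = ((14−4)/6)² = 2.778
te_F = (11 + 4·13 + 27)/6 = 90/6 = 15; σ²_F = ((27−11)/6)² = 7.111
te_G = (6 + 4·12 + 24)/6 = 78/6 = 13; σ²_G = ((24−6)/6)² = 9.000
te_H = (9 + 4·11 + 13)/6 = 66/6 = 11; σ²_H = ((13−9)/6)² = 0.444
te_I = (12 + 4·14 + 16)/6 = 84/6 = 14; σ²_I = ((16−12)/6)² = 0.444
te_J = (1 + 4·2 + 9)/6 = 18/6 = 3; σ²_J = ((9−1)/6)² = 1.778

Forward pass:
ES_A = 0; EF_A = 6
ES_B = 6; EF_B = 6+11 = 17
ES_C = 6; EF_C = 6+13 = 19
ES_D = 6; EF_D = 6+7 = 13
ES_E = 6; EF_E = 6+7 = 13
ES_F = 6; EF_F = 6+15 = 21
ES_G = 6; EF_G = 6+13 = 19
ES_H = max(EF_B=17, EF_F=21) = 21; EF_H = 21+11 = 32
ES_I = 13; EF_I = 13+14 = 27
ES_J = max(EF_C=19, EF_D=13, EF_G=19, EF_H=32, EF_I=27) = 32; EF_J = 32+3 = 35
Expected project duration μ = 35 hours. Critical path: A → F → H → J.

Variances on critical path: σ²_A=0.444, σ²_F=7.111, σ²_H=0.444, σ²_J=1.778.
Largest is σ²_F = 7.111.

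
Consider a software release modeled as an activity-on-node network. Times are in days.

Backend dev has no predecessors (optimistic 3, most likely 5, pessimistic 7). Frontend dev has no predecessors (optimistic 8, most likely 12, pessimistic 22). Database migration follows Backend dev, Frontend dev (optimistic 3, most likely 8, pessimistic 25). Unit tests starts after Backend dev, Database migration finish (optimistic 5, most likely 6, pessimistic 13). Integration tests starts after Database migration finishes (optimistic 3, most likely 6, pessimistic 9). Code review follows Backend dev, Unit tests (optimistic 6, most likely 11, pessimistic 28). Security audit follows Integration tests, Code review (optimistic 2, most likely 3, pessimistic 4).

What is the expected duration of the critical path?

46 days

te_Backend dev = (3 + 4·5 + 7)/6 = 30/6 = 5
te_Frontend dev = (8 + 4·12 + 22)/6 = 78/6 = 13
te_Database migration = (3 + 4·8 + 25)/6 = 60/6 = 10
te_Unit tests = (5 + 4·6 + 13)/6 = 42/6 = 7
te_Integration tests = (3 + 4·6 + 9)/6 = 36/6 = 6
te_Code review = (6 + 4·11 + 28)/6 = 78/6 = 13
te_Security audit = (2 + 4·3 + 4)/6 = 18/6 = 3

Forward pass:
ES_Backend dev = 0; EF_Backend dev = 5
ES_Frontend dev = 0; EF_Frontend dev = 13
ES_Database migration = max(EF_Backend dev=5, EF_Frontend dev=13) = 13; EF_Database migration = 13+10 = 23
ES_Unit tests = max(EF_Backend dev=5, EF_Database migration=23) = 23; EF_Unit tests = 23+7 = 30
ES_Integration tests = 23; EF_Integration tests = 23+6 = 29
ES_Code review = max(EF_Backend dev=5, EF_Unit tests=30) = 30; EF_Code review = 30+13 = 43
ES_Security audit = max(EF_Integration tests=29, EF_Code review=43) = 43; EF_Security audit = 43+3 = 46
Expected project duration μ = 46 days. Critical path: Frontend dev → Database migration → Unit tests → Code review → Security audit.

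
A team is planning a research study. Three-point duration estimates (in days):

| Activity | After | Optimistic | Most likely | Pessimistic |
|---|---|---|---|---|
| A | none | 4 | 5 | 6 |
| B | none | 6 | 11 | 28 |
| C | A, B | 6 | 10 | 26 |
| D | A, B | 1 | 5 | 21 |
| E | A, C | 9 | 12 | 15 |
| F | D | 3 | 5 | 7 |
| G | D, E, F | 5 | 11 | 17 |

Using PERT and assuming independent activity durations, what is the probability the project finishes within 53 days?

te_A = (4 + 4·5 + 6)/6 = 30/6 = 5; σ²_A = ((6−4)/6)² = 0.111
te_B = (6 + 4·11 + 28)/6 = 78/6 = 13; σ²_B = ((28−6)/6)² = 13.444
te_C = (6 + 4·10 + 26)/6 = 72/6 = 12; σ²_C = ((26−6)/6)² = 11.111
te_D = (1 + 4·5 + 21)/6 = 42/6 = 7; σ²_D = ((21−1)/6)² = 11.111
te_E = (9 + 4·12 + 15)/6 = 72/6 = 12; σ²_E = ((15−9)/6)² = 1.000
te_F = (3 + 4·5 + 7)/6 = 30/6 = 5; σ²_F = ((7−3)/6)² = 0.444
te_G = (5 + 4·11 + 17)/6 = 66/6 = 11; σ²_G = ((17−5)/6)² = 4.000

Forward pass:
ES_A = 0; EF_A = 5
ES_B = 0; EF_B = 13
ES_C = max(EF_A=5, EF_B=13) = 13; EF_C = 13+12 = 25
ES_D = max(EF_A=5, EF_B=13) = 13; EF_D = 13+7 = 20
ES_E = max(EF_A=5, EF_C=25) = 25; EF_E = 25+12 = 37
ES_F = 20; EF_F = 20+5 = 25
ES_G = max(EF_D=20, EF_E=37, EF_F=25) = 37; EF_G = 37+11 = 48
Expected project duration μ = 48 days. Critical path: B → C → E → G.

Variance along critical path = 13.444 + 11.111 + 1.000 + 4.000 = 29.556; σ = √29.556 = 5.437 days.
Z = (53 − 48) / 5.437 = 0.920
P(T ≤ 53) = Φ(0.920) ≈ 0.821

0.821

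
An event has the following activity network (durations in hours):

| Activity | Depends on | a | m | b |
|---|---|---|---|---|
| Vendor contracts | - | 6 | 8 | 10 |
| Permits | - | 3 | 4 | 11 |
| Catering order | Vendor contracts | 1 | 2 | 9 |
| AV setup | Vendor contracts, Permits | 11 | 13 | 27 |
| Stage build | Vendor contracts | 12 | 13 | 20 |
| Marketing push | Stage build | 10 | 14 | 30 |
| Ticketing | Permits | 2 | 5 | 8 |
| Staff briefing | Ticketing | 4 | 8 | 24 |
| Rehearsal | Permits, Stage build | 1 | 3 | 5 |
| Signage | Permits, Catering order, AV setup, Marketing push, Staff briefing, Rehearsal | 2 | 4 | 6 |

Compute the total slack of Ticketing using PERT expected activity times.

te_Vendor contracts = (6 + 4·8 + 10)/6 = 48/6 = 8
te_Permits = (3 + 4·4 + 11)/6 = 30/6 = 5
te_Catering order = (1 + 4·2 + 9)/6 = 18/6 = 3
te_AV setup = (11 + 4·13 + 27)/6 = 90/6 = 15
te_Stage build = (12 + 4·13 + 20)/6 = 84/6 = 14
te_Marketing push = (10 + 4·14 + 30)/6 = 96/6 = 16
te_Ticketing = (2 + 4·5 + 8)/6 = 30/6 = 5
te_Staff briefing = (4 + 4·8 + 24)/6 = 60/6 = 10
te_Rehearsal = (1 + 4·3 + 5)/6 = 18/6 = 3
te_Signage = (2 + 4·4 + 6)/6 = 24/6 = 4

Forward pass:
ES_Vendor contracts = 0; EF_Vendor contracts = 8
ES_Permits = 0; EF_Permits = 5
ES_Catering order = 8; EF_Catering order = 8+3 = 11
ES_AV setup = max(EF_Vendor contracts=8, EF_Permits=5) = 8; EF_AV setup = 8+15 = 23
ES_Stage build = 8; EF_Stage build = 8+14 = 22
ES_Marketing push = 22; EF_Marketing push = 22+16 = 38
ES_Ticketing = 5; EF_Ticketing = 5+5 = 10
ES_Staff briefing = 10; EF_Staff briefing = 10+10 = 20
ES_Rehearsal = max(EF_Permits=5, EF_Stage build=22) = 22; EF_Rehearsal = 22+3 = 25
ES_Signage = max(EF_Permits=5, EF_Catering order=11, EF_AV setup=23, EF_Marketing push=38, EF_Staff briefing=20, EF_Rehearsal=25) = 38; EF_Signage = 38+4 = 42
Expected project duration μ = 42 hours. Critical path: Vendor contracts → Stage build → Marketing push → Signage.

Backward pass:
LF_Signage = 42; LS_Signage = 42−4 = 38
LF_Rehearsal = LS_Signage = 38; LS_Rehearsal = 38−3 = 35
LF_Staff briefing = LS_Signage = 38; LS_Staff briefing = 38−10 = 28
LF_Ticketing = LS_Staff briefing = 28; LS_Ticketing = 28−5 = 23
LF_Marketing push = LS_Signage = 38; LS_Marketing push = 38−16 = 22
LF_Stage build = min(LS_Marketing push=22, LS_Rehearsal=35) = 22; LS_Stage build = 22−14 = 8
LF_AV setup = LS_Signage = 38; LS_AV setup = 38−15 = 23
LF_Catering order = LS_Signage = 38; LS_Catering order = 38−3 = 35
LF_Permits = min(LS_AV setup=23, LS_Ticketing=23, LS_Rehearsal=35, LS_Signage=38) = 23; LS_Permits = 23−5 = 18
LF_Vendor contracts = min(LS_Catering order=35, LS_AV setup=23, LS_Stage build=8) = 8; LS_Vendor contracts = 8−8 = 0
Slack_Ticketing = LS_Ticketing − ES_Ticketing = 23 − 5 = 18

18 hours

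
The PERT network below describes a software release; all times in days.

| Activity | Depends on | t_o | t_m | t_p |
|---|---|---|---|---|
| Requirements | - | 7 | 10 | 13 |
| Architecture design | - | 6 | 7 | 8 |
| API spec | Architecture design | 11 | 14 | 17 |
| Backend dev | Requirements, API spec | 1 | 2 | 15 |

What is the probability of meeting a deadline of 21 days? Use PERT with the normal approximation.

te_Requirements = (7 + 4·10 + 13)/6 = 60/6 = 10; σ²_Requirements = ((13−7)/6)² = 1.000
te_Architecture design = (6 + 4·7 + 8)/6 = 42/6 = 7; σ²_Architecture design = ((8−6)/6)² = 0.111
te_API spec = (11 + 4·14 + 17)/6 = 84/6 = 14; σ²_API spec = ((17−11)/6)² = 1.000
te_Backend dev = (1 + 4·2 + 15)/6 = 24/6 = 4; σ²_Backend dev = ((15−1)/6)² = 5.444

Forward pass:
ES_Requirements = 0; EF_Requirements = 10
ES_Architecture design = 0; EF_Architecture design = 7
ES_API spec = 7; EF_API spec = 7+14 = 21
ES_Backend dev = max(EF_Requirements=10, EF_API spec=21) = 21; EF_Backend dev = 21+4 = 25
Expected project duration μ = 25 days. Critical path: Architecture design → API spec → Backend dev.

Variance along critical path = 0.111 + 1.000 + 5.444 = 6.556; σ = √6.556 = 2.560 days.
Z = (21 − 25) / 2.560 = -1.562
P(T ≤ 21) = Φ(-1.562) ≈ 0.059

0.059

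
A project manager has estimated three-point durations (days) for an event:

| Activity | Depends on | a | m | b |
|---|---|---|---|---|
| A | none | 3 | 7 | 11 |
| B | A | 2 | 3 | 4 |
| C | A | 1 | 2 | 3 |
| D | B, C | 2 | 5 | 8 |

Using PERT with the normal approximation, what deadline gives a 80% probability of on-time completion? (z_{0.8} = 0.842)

te_A = (3 + 4·7 + 11)/6 = 42/6 = 7; σ²_A = ((11−3)/6)² = 1.778
te_B = (2 + 4·3 + 4)/6 = 18/6 = 3; σ²_B = ((4−2)/6)² = 0.111
te_C = (1 + 4·2 + 3)/6 = 12/6 = 2; σ²_C = ((3−1)/6)² = 0.111
te_D = (2 + 4·5 + 8)/6 = 30/6 = 5; σ²_D = ((8−2)/6)² = 1.000

Forward pass:
ES_A = 0; EF_A = 7
ES_B = 7; EF_B = 7+3 = 10
ES_C = 7; EF_C = 7+2 = 9
ES_D = max(EF_B=10, EF_C=9) = 10; EF_D = 10+5 = 15
Expected project duration μ = 15 days. Critical path: A → B → D.

Variance along critical path = 1.778 + 0.111 + 1.000 = 2.889; σ = 1.700 days.
D = μ + z·σ = 15 + 0.842·1.700 = 16.4 days

16.4 days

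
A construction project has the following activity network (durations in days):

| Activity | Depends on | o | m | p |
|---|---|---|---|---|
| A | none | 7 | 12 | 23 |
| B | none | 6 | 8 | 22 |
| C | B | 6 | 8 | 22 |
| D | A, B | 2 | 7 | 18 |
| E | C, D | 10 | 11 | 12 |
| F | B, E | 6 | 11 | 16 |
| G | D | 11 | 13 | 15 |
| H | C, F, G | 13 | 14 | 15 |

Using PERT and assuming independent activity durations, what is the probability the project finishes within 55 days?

te_A = (7 + 4·12 + 23)/6 = 78/6 = 13; σ²_A = ((23−7)/6)² = 7.111
te_B = (6 + 4·8 + 22)/6 = 60/6 = 10; σ²_B = ((22−6)/6)² = 7.111
te_C = (6 + 4·8 + 22)/6 = 60/6 = 10; σ²_C = ((22−6)/6)² = 7.111
te_D = (2 + 4·7 + 18)/6 = 48/6 = 8; σ²_D = ((18−2)/6)² = 7.111
te_E = (10 + 4·11 + 12)/6 = 66/6 = 11; σ²_E = ((12−10)/6)² = 0.111
te_F = (6 + 4·11 + 16)/6 = 66/6 = 11; σ²_F = ((16−6)/6)² = 2.778
te_G = (11 + 4·13 + 15)/6 = 78/6 = 13; σ²_G = ((15−11)/6)² = 0.444
te_H = (13 + 4·14 + 15)/6 = 84/6 = 14; σ²_H = ((15−13)/6)² = 0.111

Forward pass:
ES_A = 0; EF_A = 13
ES_B = 0; EF_B = 10
ES_C = 10; EF_C = 10+10 = 20
ES_D = max(EF_A=13, EF_B=10) = 13; EF_D = 13+8 = 21
ES_E = max(EF_C=20, EF_D=21) = 21; EF_E = 21+11 = 32
ES_F = max(EF_B=10, EF_E=32) = 32; EF_F = 32+11 = 43
ES_G = 21; EF_G = 21+13 = 34
ES_H = max(EF_C=20, EF_F=43, EF_G=34) = 43; EF_H = 43+14 = 57
Expected project duration μ = 57 days. Critical path: A → D → E → F → H.

Variance along critical path = 7.111 + 7.111 + 0.111 + 2.778 + 0.111 = 17.222; σ = √17.222 = 4.150 days.
Z = (55 − 57) / 4.150 = -0.482
P(T ≤ 55) = Φ(-0.482) ≈ 0.315

0.315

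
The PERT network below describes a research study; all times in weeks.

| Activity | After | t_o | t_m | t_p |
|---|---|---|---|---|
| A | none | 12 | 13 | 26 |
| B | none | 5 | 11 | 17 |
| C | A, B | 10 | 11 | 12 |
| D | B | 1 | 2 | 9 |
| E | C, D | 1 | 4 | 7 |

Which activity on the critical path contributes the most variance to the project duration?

te_A = (12 + 4·13 + 26)/6 = 90/6 = 15; σ²_A = ((26−12)/6)² = 5.444
te_B = (5 + 4·11 + 17)/6 = 66/6 = 11; σ²_B = ((17−5)/6)² = 4.000
te_C = (10 + 4·11 + 12)/6 = 66/6 = 11; σ²_C = ((12−10)/6)² = 0.111
te_D = (1 + 4·2 + 9)/6 = 18/6 = 3; σ²_D = ((9−1)/6)² = 1.778
te_E = (1 + 4·4 + 7)/6 = 24/6 = 4; σ²_E = ((7−1)/6)² = 1.000

Forward pass:
ES_A = 0; EF_A = 15
ES_B = 0; EF_B = 11
ES_C = max(EF_A=15, EF_B=11) = 15; EF_C = 15+11 = 26
ES_D = 11; EF_D = 11+3 = 14
ES_E = max(EF_C=26, EF_D=14) = 26; EF_E = 26+4 = 30
Expected project duration μ = 30 weeks. Critical path: A → C → E.

Variances on critical path: σ²_A=5.444, σ²_C=0.111, σ²_E=1.000.
Largest is σ²_A = 5.444.

A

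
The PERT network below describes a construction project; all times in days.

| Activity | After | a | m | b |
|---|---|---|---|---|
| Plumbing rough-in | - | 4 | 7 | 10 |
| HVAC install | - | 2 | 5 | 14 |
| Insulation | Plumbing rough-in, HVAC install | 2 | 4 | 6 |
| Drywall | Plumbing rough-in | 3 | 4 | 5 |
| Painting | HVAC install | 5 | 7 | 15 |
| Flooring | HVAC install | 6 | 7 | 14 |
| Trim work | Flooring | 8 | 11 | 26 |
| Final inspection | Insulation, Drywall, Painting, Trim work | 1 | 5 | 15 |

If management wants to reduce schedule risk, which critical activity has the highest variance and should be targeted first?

te_Plumbing rough-in = (4 + 4·7 + 10)/6 = 42/6 = 7; σ²_Plumbing rough-in = ((10−4)/6)² = 1.000
te_HVAC install = (2 + 4·5 + 14)/6 = 36/6 = 6; σ²_HVAC install = ((14−2)/6)² = 4.000
te_Insulation = (2 + 4·4 + 6)/6 = 24/6 = 4; σ²_Insulation = ((6−2)/6)² = 0.444
te_Drywall = (3 + 4·4 + 5)/6 = 24/6 = 4; σ²_Drywall = ((5−3)/6)² = 0.111
te_Painting = (5 + 4·7 + 15)/6 = 48/6 = 8; σ²_Painting = ((15−5)/6)² = 2.778
te_Flooring = (6 + 4·7 + 14)/6 = 48/6 = 8; σ²_Flooring = ((14−6)/6)² = 1.778
te_Trim work = (8 + 4·11 + 26)/6 = 78/6 = 13; σ²_Trim work = ((26−8)/6)² = 9.000
te_Final inspection = (1 + 4·5 + 15)/6 = 36/6 = 6; σ²_Final inspection = ((15−1)/6)² = 5.444

Forward pass:
ES_Plumbing rough-in = 0; EF_Plumbing rough-in = 7
ES_HVAC install = 0; EF_HVAC install = 6
ES_Insulation = max(EF_Plumbing rough-in=7, EF_HVAC install=6) = 7; EF_Insulation = 7+4 = 11
ES_Drywall = 7; EF_Drywall = 7+4 = 11
ES_Painting = 6; EF_Painting = 6+8 = 14
ES_Flooring = 6; EF_Flooring = 6+8 = 14
ES_Trim work = 14; EF_Trim work = 14+13 = 27
ES_Final inspection = max(EF_Insulation=11, EF_Drywall=11, EF_Painting=14, EF_Trim work=27) = 27; EF_Final inspection = 27+6 = 33
Expected project duration μ = 33 days. Critical path: HVAC install → Flooring → Trim work → Final inspection.

Variances on critical path: σ²_HVAC install=4.000, σ²_Flooring=1.778, σ²_Trim work=9.000, σ²_Final inspection=5.444.
Largest is σ²_Trim work = 9.000.

Trim work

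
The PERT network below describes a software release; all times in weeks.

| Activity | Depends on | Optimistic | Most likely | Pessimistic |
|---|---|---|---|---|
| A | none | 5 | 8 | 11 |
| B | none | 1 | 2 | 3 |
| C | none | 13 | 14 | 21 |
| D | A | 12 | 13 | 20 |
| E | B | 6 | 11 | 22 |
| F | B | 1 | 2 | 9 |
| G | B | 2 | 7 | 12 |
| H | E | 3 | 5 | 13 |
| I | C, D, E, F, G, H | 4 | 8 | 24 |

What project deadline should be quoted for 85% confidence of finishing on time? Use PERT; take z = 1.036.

35.9 weeks

te_A = (5 + 4·8 + 11)/6 = 48/6 = 8; σ²_A = ((11−5)/6)² = 1.000
te_B = (1 + 4·2 + 3)/6 = 12/6 = 2; σ²_B = ((3−1)/6)² = 0.111
te_C = (13 + 4·14 + 21)/6 = 90/6 = 15; σ²_C = ((21−13)/6)² = 1.778
te_D = (12 + 4·13 + 20)/6 = 84/6 = 14; σ²_D = ((20−12)/6)² = 1.778
te_E = (6 + 4·11 + 22)/6 = 72/6 = 12; σ²_E = ((22−6)/6)² = 7.111
te_F = (1 + 4·2 + 9)/6 = 18/6 = 3; σ²_F = ((9−1)/6)² = 1.778
te_G = (2 + 4·7 + 12)/6 = 42/6 = 7; σ²_G = ((12−2)/6)² = 2.778
te_H = (3 + 4·5 + 13)/6 = 36/6 = 6; σ²_H = ((13−3)/6)² = 2.778
te_I = (4 + 4·8 + 24)/6 = 60/6 = 10; σ²_I = ((24−4)/6)² = 11.111

Forward pass:
ES_A = 0; EF_A = 8
ES_B = 0; EF_B = 2
ES_C = 0; EF_C = 15
ES_D = 8; EF_D = 8+14 = 22
ES_E = 2; EF_E = 2+12 = 14
ES_F = 2; EF_F = 2+3 = 5
ES_G = 2; EF_G = 2+7 = 9
ES_H = 14; EF_H = 14+6 = 20
ES_I = max(EF_C=15, EF_D=22, EF_E=14, EF_F=5, EF_G=9, EF_H=20) = 22; EF_I = 22+10 = 32
Expected project duration μ = 32 weeks. Critical path: A → D → I.

Variance along critical path = 1.000 + 1.778 + 11.111 = 13.889; σ = 3.727 weeks.
D = μ + z·σ = 32 + 1.036·3.727 = 35.9 weeks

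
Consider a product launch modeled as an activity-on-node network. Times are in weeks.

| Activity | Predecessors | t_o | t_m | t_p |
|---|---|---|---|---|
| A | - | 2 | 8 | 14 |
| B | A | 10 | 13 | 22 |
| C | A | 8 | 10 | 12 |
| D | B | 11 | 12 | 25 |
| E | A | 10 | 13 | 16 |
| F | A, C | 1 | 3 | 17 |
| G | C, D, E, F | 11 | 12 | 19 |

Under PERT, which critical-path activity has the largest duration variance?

te_A = (2 + 4·8 + 14)/6 = 48/6 = 8; σ²_A = ((14−2)/6)² = 4.000
te_B = (10 + 4·13 + 22)/6 = 84/6 = 14; σ²_B = ((22−10)/6)² = 4.000
te_C = (8 + 4·10 + 12)/6 = 60/6 = 10; σ²_C = ((12−8)/6)² = 0.444
te_D = (11 + 4·12 + 25)/6 = 84/6 = 14; σ²_D = ((25−11)/6)² = 5.444
te_E = (10 + 4·13 + 16)/6 = 78/6 = 13; σ²_E = ((16−10)/6)² = 1.000
te_F = (1 + 4·3 + 17)/6 = 30/6 = 5; σ²_F = ((17−1)/6)² = 7.111
te_G = (11 + 4·12 + 19)/6 = 78/6 = 13; σ²_G = ((19−11)/6)² = 1.778

Forward pass:
ES_A = 0; EF_A = 8
ES_B = 8; EF_B = 8+14 = 22
ES_C = 8; EF_C = 8+10 = 18
ES_D = 22; EF_D = 22+14 = 36
ES_E = 8; EF_E = 8+13 = 21
ES_F = max(EF_A=8, EF_C=18) = 18; EF_F = 18+5 = 23
ES_G = max(EF_C=18, EF_D=36, EF_E=21, EF_F=23) = 36; EF_G = 36+13 = 49
Expected project duration μ = 49 weeks. Critical path: A → B → D → G.

Variances on critical path: σ²_A=4.000, σ²_B=4.000, σ²_D=5.444, σ²_G=1.778.
Largest is σ²_D = 5.444.

D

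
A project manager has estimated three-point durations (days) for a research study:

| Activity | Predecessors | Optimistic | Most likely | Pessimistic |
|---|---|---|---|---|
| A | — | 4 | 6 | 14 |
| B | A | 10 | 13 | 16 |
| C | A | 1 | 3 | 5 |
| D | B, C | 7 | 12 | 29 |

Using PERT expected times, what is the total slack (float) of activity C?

te_A = (4 + 4·6 + 14)/6 = 42/6 = 7
te_B = (10 + 4·13 + 16)/6 = 78/6 = 13
te_C = (1 + 4·3 + 5)/6 = 18/6 = 3
te_D = (7 + 4·12 + 29)/6 = 84/6 = 14

Forward pass:
ES_A = 0; EF_A = 7
ES_B = 7; EF_B = 7+13 = 20
ES_C = 7; EF_C = 7+3 = 10
ES_D = max(EF_B=20, EF_C=10) = 20; EF_D = 20+14 = 34
Expected project duration μ = 34 days. Critical path: A → B → D.

Backward pass:
LF_D = 34; LS_D = 34−14 = 20
LF_C = LS_D = 20; LS_C = 20−3 = 17
LF_B = LS_D = 20; LS_B = 20−13 = 7
LF_A = min(LS_B=7, LS_C=17) = 7; LS_A = 7−7 = 0
Slack_C = LS_C − ES_C = 17 − 7 = 10

10 days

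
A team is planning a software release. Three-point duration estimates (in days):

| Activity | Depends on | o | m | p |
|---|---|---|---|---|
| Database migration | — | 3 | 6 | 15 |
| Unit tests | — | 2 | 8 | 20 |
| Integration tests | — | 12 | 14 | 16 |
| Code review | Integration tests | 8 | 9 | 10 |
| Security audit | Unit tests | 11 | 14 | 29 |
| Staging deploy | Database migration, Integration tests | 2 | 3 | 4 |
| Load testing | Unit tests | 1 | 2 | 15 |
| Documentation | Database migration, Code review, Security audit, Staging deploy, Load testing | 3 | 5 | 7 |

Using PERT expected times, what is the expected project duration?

te_Database migration = (3 + 4·6 + 15)/6 = 42/6 = 7
te_Unit tests = (2 + 4·8 + 20)/6 = 54/6 = 9
te_Integration tests = (12 + 4·14 + 16)/6 = 84/6 = 14
te_Code review = (8 + 4·9 + 10)/6 = 54/6 = 9
te_Security audit = (11 + 4·14 + 29)/6 = 96/6 = 16
te_Staging deploy = (2 + 4·3 + 4)/6 = 18/6 = 3
te_Load testing = (1 + 4·2 + 15)/6 = 24/6 = 4
te_Documentation = (3 + 4·5 + 7)/6 = 30/6 = 5

Forward pass:
ES_Database migration = 0; EF_Database migration = 7
ES_Unit tests = 0; EF_Unit tests = 9
ES_Integration tests = 0; EF_Integration tests = 14
ES_Code review = 14; EF_Code review = 14+9 = 23
ES_Security audit = 9; EF_Security audit = 9+16 = 25
ES_Staging deploy = max(EF_Database migration=7, EF_Integration tests=14) = 14; EF_Staging deploy = 14+3 = 17
ES_Load testing = 9; EF_Load testing = 9+4 = 13
ES_Documentation = max(EF_Database migration=7, EF_Code review=23, EF_Security audit=25, EF_Staging deploy=17, EF_Load testing=13) = 25; EF_Documentation = 25+5 = 30
Expected project duration μ = 30 days. Critical path: Unit tests → Security audit → Documentation.

30 days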